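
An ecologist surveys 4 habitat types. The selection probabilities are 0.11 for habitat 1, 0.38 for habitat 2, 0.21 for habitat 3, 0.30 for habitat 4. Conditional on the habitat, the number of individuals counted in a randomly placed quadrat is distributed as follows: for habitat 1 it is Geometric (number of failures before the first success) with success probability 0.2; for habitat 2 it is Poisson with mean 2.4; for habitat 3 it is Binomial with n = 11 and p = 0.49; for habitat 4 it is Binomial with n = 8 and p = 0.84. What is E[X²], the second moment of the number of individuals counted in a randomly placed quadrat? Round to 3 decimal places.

For each component E[X²] = Var + (mean)², giving 1: 36; 2: 8.16; 3: 31.801; 4: 46.2336.
Overall E[X²] = 0.11·36 + 0.38·8.16 + 0.21·31.801 + 0.3·46.2336 = 27.6091.

27.609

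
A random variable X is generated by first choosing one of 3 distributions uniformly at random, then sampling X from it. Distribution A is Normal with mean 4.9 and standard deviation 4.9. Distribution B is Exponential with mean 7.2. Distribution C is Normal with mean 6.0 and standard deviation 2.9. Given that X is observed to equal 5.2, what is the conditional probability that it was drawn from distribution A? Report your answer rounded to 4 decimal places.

Likelihoods f(5.2 | ·): A: 0.0812643; B: 0.0674544; C: 0.13243.
Posterior ∝ prior × likelihood. Numerator for A: 0.333333·0.0812643 = 0.0270881.
Normalizing constant: 0.333333·0.0812643 + 0.333333·0.0674544 + 0.333333·0.13243 = 0.0937163.
P(A | observation) = 0.0270881 / 0.0937163 = 0.289044.

0.2890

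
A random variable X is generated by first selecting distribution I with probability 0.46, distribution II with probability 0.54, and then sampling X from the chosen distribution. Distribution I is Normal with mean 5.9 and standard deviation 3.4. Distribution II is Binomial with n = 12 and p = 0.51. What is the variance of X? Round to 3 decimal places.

6.949

Per component, I: μ=5.9, E[X²]=46.37; II: μ=6.12, E[X²]=40.4532.
E[X] = 0.46·5.9 + 0.54·6.12 = 6.0188.
E[X²] = 0.46·46.37 + 0.54·40.4532 = 43.1749.
Var(X) = E[X²] − (E[X])² = 43.1749 − 36.226 = 6.94897.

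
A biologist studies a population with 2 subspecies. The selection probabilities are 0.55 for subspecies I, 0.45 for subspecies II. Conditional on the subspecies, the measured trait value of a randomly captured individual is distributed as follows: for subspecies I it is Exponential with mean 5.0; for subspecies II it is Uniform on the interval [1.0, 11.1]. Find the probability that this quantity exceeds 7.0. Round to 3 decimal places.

0.318

Conditional on each subspecies, P(X > 7.0): I: 0.246597; II: 0.405941.
By total probability, P(X > 7.0) = 0.55·0.246597 + 0.45·0.405941 = 0.318302.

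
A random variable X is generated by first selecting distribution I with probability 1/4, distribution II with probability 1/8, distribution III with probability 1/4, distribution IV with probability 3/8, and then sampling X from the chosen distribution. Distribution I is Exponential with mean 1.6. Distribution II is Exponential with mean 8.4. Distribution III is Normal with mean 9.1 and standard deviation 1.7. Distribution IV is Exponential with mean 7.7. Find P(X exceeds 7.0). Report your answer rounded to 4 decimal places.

Conditional on each component, P(X > 7.0): I: 0.0125881; II: 0.434598; III: 0.891639; IV: 0.40289.
By total probability, P(X > 7.0) = 0.25·0.0125881 + 0.125·0.434598 + 0.25·0.891639 + 0.375·0.40289 = 0.431466.

0.4315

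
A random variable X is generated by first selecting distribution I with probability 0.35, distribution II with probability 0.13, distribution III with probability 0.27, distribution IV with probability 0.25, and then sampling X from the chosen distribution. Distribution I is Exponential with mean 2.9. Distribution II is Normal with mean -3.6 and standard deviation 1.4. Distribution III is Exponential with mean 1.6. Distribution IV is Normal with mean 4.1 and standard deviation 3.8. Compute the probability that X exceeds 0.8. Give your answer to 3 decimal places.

Conditional on each component, P(X > 0.8): I: 0.758918; II: 0.000836537; III: 0.606531; IV: 0.807418.
By total probability, P(X > 0.8) = 0.35·0.758918 + 0.13·0.000836537 + 0.27·0.606531 + 0.25·0.807418 = 0.631348.

0.631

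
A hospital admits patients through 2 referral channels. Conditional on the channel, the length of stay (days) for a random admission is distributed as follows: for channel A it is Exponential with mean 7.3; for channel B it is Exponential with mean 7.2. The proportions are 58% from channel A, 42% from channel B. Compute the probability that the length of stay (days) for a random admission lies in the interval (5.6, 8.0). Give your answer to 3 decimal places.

0.130

Conditional on each channel, P(5.6 < X < 8.0): A: 0.130105; B: 0.130233.
By total probability, P(5.6 < X < 8.0) = 0.58·0.130105 + 0.42·0.130233 = 0.130159.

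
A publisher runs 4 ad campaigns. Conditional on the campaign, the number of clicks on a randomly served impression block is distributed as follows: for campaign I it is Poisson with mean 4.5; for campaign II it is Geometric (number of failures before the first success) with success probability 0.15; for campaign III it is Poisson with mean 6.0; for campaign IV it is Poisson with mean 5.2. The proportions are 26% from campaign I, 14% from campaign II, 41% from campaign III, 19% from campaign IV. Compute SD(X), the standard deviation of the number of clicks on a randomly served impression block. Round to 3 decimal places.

Per component, I: μ=4.5, E[X²]=24.75; II: μ=5.66667, E[X²]=69.8889; III: μ=6, E[X²]=42; IV: μ=5.2, E[X²]=32.24.
E[X] = 0.26·4.5 + 0.14·5.66667 + 0.41·6 + 0.19·5.2 = 5.41133.
E[X²] = 0.26·24.75 + 0.14·69.8889 + 0.41·42 + 0.19·32.24 = 39.565.
Var(X) = E[X²] − (E[X])² = 39.565 − 29.2825 = 10.2825.
SD(X) = √10.2825 = 3.20664.

3.207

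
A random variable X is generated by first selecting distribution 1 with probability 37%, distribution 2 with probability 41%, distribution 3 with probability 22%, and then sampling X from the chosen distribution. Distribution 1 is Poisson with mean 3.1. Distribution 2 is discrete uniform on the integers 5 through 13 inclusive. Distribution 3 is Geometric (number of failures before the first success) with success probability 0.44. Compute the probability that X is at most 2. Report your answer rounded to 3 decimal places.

0.330

Conditional on each component, P(X ≤ 2): 1: 0.401163; 2: 0; 3: 0.824384.
By total probability, P(X ≤ 2) = 0.37·0.401163 + 0.41·0 + 0.22·0.824384 = 0.329795.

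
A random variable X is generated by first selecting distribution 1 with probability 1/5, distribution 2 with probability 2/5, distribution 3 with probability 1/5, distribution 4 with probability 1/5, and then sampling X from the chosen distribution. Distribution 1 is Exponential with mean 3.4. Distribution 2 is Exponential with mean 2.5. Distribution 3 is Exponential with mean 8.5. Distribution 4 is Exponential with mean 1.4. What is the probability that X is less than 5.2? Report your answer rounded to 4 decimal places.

Conditional on each component, P(X < 5.2): 1: 0.783337; 2: 0.87507; 3: 0.457607; 4: 0.975627.
By total probability, P(X < 5.2) = 0.2·0.783337 + 0.4·0.87507 + 0.2·0.457607 + 0.2·0.975627 = 0.793342.

0.7933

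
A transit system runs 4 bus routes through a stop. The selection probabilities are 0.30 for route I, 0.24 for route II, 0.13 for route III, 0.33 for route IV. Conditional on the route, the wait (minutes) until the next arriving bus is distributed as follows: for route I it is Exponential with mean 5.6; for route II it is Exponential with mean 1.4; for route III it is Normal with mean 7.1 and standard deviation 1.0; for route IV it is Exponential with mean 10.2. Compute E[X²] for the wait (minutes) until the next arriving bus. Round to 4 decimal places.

95.1065

For each component E[X²] = Var + (mean)², giving I: 62.72; II: 3.92; III: 51.41; IV: 208.08.
Overall E[X²] = 0.3·62.72 + 0.24·3.92 + 0.13·51.41 + 0.33·208.08 = 95.1065.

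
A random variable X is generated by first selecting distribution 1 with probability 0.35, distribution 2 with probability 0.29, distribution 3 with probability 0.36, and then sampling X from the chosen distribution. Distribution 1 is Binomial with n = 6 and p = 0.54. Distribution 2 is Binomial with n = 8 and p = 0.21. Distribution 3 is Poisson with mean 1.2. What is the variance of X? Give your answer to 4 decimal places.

2.1340

Per component, 1: μ=3.24, E[X²]=11.988; 2: μ=1.68, E[X²]=4.1496; 3: μ=1.2, E[X²]=2.64.
E[X] = 0.35·3.24 + 0.29·1.68 + 0.36·1.2 = 2.0532.
E[X²] = 0.35·11.988 + 0.29·4.1496 + 0.36·2.64 = 6.34958.
Var(X) = E[X²] − (E[X])² = 6.34958 − 4.21563 = 2.13395.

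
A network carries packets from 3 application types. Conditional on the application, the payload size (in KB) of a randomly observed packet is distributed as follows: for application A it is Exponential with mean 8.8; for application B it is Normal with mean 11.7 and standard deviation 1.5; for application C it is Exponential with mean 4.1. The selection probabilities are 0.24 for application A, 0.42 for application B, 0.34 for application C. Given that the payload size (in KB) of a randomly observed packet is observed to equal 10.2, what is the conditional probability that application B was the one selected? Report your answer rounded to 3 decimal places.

0.814

Likelihoods f(10.2 | ·): A: 0.0356558; B: 0.161314; C: 0.0202664.
Posterior ∝ prior × likelihood. Numerator for B: 0.42·0.161314 = 0.0677518.
Normalizing constant: 0.24·0.0356558 + 0.42·0.161314 + 0.34·0.0202664 = 0.0831998.
P(B | observation) = 0.0677518 / 0.0831998 = 0.814327.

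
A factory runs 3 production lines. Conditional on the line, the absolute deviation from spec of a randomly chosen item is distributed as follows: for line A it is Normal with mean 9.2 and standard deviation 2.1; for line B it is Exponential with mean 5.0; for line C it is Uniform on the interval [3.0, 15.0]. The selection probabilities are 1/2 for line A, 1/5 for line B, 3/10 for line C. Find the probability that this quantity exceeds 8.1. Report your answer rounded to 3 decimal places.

0.562

Conditional on each line, P(X > 8.1): A: 0.699794; B: 0.197899; C: 0.575.
By total probability, P(X > 8.1) = 0.5·0.699794 + 0.2·0.197899 + 0.3·0.575 = 0.561977.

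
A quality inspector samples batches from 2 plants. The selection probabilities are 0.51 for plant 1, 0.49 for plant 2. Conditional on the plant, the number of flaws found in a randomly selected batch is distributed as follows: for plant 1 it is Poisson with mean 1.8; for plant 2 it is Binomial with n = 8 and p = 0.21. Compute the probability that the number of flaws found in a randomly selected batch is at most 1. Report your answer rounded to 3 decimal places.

0.468

Conditional on each plant, P(X ≤ 1): 1: 0.462837; 2: 0.474337.
By total probability, P(X ≤ 1) = 0.51·0.462837 + 0.49·0.474337 = 0.468472.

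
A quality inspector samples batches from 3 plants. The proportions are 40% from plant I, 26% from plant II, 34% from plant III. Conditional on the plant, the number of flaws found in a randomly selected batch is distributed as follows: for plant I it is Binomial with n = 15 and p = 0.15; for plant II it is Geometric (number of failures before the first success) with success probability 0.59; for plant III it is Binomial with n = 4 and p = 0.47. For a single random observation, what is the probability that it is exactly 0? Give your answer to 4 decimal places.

Conditional on each plant, P(X = 0): I: 0.0873542; II: 0.59; III: 0.0789048.
By total probability, P(X = 0) = 0.4·0.0873542 + 0.26·0.59 + 0.34·0.0789048 = 0.215169.

0.2152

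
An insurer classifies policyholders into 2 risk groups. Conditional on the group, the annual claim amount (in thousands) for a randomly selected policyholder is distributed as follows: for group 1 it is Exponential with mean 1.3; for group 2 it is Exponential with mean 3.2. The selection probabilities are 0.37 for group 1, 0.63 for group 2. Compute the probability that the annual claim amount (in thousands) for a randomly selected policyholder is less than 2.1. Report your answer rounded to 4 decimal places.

Conditional on each group, P(X < 2.1): 1: 0.801186; 2: 0.481207.
By total probability, P(X < 2.1) = 0.37·0.801186 + 0.63·0.481207 = 0.599599.

0.5996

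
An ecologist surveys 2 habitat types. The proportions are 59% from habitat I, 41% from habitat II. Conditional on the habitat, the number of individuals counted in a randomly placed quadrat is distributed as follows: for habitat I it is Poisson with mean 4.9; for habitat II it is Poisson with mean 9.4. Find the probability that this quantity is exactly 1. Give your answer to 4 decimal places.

0.0218

Conditional on each habitat, P(X = 1): I: 0.0364883; II: 0.000777606.
By total probability, P(X = 1) = 0.59·0.0364883 + 0.41·0.000777606 = 0.0218469.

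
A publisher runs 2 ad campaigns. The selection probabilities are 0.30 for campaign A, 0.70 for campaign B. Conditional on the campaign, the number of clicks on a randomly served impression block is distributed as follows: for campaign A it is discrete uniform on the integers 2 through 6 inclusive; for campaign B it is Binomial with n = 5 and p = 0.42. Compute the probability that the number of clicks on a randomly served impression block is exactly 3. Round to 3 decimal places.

0.234

Conditional on each campaign, P(X = 3): A: 0.2; B: 0.249232.
By total probability, P(X = 3) = 0.3·0.2 + 0.7·0.249232 = 0.234462.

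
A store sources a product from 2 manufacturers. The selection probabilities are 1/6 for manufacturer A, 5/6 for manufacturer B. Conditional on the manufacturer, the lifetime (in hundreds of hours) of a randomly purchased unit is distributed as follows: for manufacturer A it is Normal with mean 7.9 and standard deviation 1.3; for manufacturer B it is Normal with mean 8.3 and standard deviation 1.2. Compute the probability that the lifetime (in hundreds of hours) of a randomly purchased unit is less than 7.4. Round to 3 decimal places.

Conditional on each manufacturer, P(X < 7.4): A: 0.350261; B: 0.226627.
By total probability, P(X < 7.4) = 0.166667·0.350261 + 0.833333·0.226627 = 0.247233.

0.247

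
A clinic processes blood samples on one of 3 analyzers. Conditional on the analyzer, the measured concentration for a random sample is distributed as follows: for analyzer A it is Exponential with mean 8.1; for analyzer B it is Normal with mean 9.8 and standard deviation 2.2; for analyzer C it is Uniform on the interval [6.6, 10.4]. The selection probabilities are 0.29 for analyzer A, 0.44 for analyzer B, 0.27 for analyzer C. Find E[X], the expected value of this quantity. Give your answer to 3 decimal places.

Component means — A: 8.1; B: 9.8; C: 8.5.
E[X] = 0.29·8.1 + 0.44·9.8 + 0.27·8.5 = 8.956.

8.956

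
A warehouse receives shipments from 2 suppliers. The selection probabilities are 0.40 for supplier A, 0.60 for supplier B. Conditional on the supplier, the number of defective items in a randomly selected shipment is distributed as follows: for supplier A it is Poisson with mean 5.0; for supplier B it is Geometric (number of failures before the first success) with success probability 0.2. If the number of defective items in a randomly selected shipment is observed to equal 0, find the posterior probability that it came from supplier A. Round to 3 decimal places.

Likelihoods P(X=0 | ·): A: 0.00673795; B: 0.2.
Posterior ∝ prior × likelihood. Numerator for A: 0.4·0.00673795 = 0.00269518.
Normalizing constant: 0.4·0.00673795 + 0.6·0.2 = 0.122695.
P(A | observation) = 0.00269518 / 0.122695 = 0.0219665.

0.022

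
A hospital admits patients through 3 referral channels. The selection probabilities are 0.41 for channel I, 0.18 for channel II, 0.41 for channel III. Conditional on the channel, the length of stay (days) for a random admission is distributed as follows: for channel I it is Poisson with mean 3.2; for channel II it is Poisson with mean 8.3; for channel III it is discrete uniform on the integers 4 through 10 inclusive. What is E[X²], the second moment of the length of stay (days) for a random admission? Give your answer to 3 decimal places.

For each component E[X²] = Var + (mean)², giving I: 13.44; II: 77.19; III: 53.
Overall E[X²] = 0.41·13.44 + 0.18·77.19 + 0.41·53 = 41.1346.

41.135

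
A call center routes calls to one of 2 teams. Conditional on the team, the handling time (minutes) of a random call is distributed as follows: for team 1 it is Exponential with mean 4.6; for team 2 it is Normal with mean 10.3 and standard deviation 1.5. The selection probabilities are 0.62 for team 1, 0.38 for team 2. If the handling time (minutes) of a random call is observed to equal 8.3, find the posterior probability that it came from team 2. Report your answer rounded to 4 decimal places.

Likelihoods f(8.3 | ·): 1: 0.0357786; 2: 0.10934.
Posterior ∝ prior × likelihood. Numerator for 2: 0.38·0.10934 = 0.0415492.
Normalizing constant: 0.62·0.0357786 + 0.38·0.10934 = 0.063732.
P(2 | observation) = 0.0415492 / 0.063732 = 0.651937.

0.6519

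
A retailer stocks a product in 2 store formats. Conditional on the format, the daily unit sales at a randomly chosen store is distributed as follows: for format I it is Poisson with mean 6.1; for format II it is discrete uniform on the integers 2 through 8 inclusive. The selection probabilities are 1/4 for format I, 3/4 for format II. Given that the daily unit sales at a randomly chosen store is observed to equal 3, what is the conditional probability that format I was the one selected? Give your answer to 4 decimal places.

Likelihoods P(X=3 | ·): I: 0.0848481; II: 0.142857.
Posterior ∝ prior × likelihood. Numerator for I: 0.25·0.0848481 = 0.021212.
Normalizing constant: 0.25·0.0848481 + 0.75·0.142857 = 0.128355.
P(I | observation) = 0.021212 / 0.128355 = 0.165261.

0.1653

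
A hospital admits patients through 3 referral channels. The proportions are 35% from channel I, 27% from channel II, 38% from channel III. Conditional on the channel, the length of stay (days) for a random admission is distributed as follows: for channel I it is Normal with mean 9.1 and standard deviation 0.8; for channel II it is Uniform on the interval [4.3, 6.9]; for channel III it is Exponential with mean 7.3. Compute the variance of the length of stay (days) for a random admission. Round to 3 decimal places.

Per component, I: μ=9.1, E[X²]=83.45; II: μ=5.6, E[X²]=31.9233; III: μ=7.3, E[X²]=106.58.
E[X] = 0.35·9.1 + 0.27·5.6 + 0.38·7.3 = 7.471.
E[X²] = 0.35·83.45 + 0.27·31.9233 + 0.38·106.58 = 78.3272.
Var(X) = E[X²] − (E[X])² = 78.3272 − 55.8158 = 22.5114.

22.511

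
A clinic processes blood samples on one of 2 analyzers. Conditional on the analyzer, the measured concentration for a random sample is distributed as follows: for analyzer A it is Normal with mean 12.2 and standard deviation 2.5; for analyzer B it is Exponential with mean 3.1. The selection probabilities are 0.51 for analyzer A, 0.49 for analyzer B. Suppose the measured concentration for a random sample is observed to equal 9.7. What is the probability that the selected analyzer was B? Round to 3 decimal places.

Likelihoods f(9.7 | ·): A: 0.0967883; B: 0.0141162.
Posterior ∝ prior × likelihood. Numerator for B: 0.49·0.0141162 = 0.00691692.
Normalizing constant: 0.51·0.0967883 + 0.49·0.0141162 = 0.056279.
P(B | observation) = 0.00691692 / 0.056279 = 0.122904.

0.123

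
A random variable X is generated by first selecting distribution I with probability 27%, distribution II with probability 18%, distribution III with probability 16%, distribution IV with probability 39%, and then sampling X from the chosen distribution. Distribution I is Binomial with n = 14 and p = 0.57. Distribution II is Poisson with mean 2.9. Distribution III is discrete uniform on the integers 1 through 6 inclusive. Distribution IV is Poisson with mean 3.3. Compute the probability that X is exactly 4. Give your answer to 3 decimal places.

0.133

Conditional on each component, P(X = 4): I: 0.0228359; II: 0.162154; III: 0.166667; IV: 0.182252.
By total probability, P(X = 4) = 0.27·0.0228359 + 0.18·0.162154 + 0.16·0.166667 + 0.39·0.182252 = 0.133098.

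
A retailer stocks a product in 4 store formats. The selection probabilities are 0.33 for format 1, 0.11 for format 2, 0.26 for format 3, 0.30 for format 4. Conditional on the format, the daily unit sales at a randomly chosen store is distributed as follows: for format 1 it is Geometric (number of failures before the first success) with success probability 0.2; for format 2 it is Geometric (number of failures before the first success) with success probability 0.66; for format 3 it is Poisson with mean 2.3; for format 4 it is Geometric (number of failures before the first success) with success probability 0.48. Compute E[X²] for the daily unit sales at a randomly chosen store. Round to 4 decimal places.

For each component E[X²] = Var + (mean)², giving 1: 36; 2: 1.04591; 3: 7.59; 4: 3.43056.
Overall E[X²] = 0.33·36 + 0.11·1.04591 + 0.26·7.59 + 0.3·3.43056 = 14.9976.

14.9976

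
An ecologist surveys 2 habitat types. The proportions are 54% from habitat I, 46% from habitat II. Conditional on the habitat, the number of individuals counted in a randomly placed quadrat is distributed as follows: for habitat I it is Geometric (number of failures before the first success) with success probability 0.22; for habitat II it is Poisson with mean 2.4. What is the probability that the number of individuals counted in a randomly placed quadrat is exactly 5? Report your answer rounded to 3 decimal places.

0.062

Conditional on each habitat, P(X = 5): I: 0.0635178; II: 0.0601961.
By total probability, P(X = 5) = 0.54·0.0635178 + 0.46·0.0601961 = 0.0619898.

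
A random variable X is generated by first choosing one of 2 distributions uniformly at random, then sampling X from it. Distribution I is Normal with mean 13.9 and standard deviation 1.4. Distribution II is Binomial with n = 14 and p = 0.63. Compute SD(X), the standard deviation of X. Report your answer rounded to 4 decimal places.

Per component, I: μ=13.9, E[X²]=195.17; II: μ=8.82, E[X²]=81.0558.
E[X] = 0.5·13.9 + 0.5·8.82 = 11.36.
E[X²] = 0.5·195.17 + 0.5·81.0558 = 138.113.
Var(X) = E[X²] − (E[X])² = 138.113 − 129.05 = 9.0633.
SD(X) = √9.0633 = 3.01053.

3.0105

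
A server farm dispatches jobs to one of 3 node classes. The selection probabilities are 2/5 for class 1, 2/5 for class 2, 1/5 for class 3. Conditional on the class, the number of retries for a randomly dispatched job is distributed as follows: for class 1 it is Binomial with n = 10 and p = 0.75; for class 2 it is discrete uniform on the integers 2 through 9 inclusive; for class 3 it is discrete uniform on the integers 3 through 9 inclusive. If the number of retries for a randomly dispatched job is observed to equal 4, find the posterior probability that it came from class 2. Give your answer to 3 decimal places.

0.588

Likelihoods P(X=4 | ·): 1: 0.016222; 2: 0.125; 3: 0.142857.
Posterior ∝ prior × likelihood. Numerator for 2: 0.4·0.125 = 0.05.
Normalizing constant: 0.4·0.016222 + 0.4·0.125 + 0.2·0.142857 = 0.0850602.
P(2 | observation) = 0.05 / 0.0850602 = 0.587819.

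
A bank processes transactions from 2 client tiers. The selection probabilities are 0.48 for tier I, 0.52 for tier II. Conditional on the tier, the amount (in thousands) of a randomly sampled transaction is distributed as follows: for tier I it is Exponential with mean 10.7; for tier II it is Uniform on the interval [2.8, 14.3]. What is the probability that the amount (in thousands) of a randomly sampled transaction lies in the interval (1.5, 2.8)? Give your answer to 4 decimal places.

Conditional on each tier, P(1.5 < X < 2.8): I: 0.0994402; II: 0.
By total probability, P(1.5 < X < 2.8) = 0.48·0.0994402 + 0.52·0 = 0.0477313.

0.0477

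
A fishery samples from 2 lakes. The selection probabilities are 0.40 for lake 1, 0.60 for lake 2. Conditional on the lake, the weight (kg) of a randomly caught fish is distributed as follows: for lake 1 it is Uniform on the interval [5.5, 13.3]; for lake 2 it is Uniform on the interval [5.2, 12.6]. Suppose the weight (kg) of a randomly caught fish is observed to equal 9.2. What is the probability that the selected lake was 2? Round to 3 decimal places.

Likelihoods f(9.2 | ·): 1: 0.128205; 2: 0.135135.
Posterior ∝ prior × likelihood. Numerator for 2: 0.6·0.135135 = 0.0810811.
Normalizing constant: 0.4·0.128205 + 0.6·0.135135 = 0.132363.
P(2 | observation) = 0.0810811 / 0.132363 = 0.612565.

0.613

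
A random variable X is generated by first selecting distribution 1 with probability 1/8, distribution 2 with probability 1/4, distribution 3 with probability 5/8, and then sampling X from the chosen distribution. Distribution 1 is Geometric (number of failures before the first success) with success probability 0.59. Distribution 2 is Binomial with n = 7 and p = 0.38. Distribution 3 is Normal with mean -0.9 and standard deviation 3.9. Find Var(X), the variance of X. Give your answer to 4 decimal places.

12.3654

Per component, 1: μ=0.694915, E[X²]=1.66073; 2: μ=2.66, E[X²]=8.7248; 3: μ=-0.9, E[X²]=16.02.
E[X] = 0.125·0.694915 + 0.25·2.66 + 0.625·-0.9 = 0.189364.
E[X²] = 0.125·1.66073 + 0.25·8.7248 + 0.625·16.02 = 12.4013.
Var(X) = E[X²] − (E[X])² = 12.4013 − 0.0358589 = 12.3654.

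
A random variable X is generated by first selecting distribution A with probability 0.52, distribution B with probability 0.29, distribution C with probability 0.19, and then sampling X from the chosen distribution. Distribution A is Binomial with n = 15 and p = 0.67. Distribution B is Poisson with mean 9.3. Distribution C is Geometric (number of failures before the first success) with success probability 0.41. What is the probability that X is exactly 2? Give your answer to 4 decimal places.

0.0283

Conditional on each component, P(X = 2): A: 2.5943e-05; B: 0.00395364; C: 0.142721.
By total probability, P(X = 2) = 0.52·2.5943e-05 + 0.29·0.00395364 + 0.19·0.142721 = 0.028277.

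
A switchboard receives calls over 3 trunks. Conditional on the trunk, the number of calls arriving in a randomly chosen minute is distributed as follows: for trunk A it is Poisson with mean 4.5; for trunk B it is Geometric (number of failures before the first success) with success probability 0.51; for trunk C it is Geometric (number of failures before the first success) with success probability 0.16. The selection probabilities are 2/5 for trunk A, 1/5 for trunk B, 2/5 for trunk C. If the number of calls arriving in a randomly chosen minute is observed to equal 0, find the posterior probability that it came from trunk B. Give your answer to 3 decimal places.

Likelihoods P(X=0 | ·): A: 0.011109; B: 0.51; C: 0.16.
Posterior ∝ prior × likelihood. Numerator for B: 0.2·0.51 = 0.102.
Normalizing constant: 0.4·0.011109 + 0.2·0.51 + 0.4·0.16 = 0.170444.
P(B | observation) = 0.102 / 0.170444 = 0.598438.

0.598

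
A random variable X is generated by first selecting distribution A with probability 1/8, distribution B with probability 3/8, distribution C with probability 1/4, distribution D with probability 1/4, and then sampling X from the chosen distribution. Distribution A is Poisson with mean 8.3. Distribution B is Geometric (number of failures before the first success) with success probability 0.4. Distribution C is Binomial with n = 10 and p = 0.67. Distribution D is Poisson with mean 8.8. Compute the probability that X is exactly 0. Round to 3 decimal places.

Conditional on each component, P(X = 0): A: 0.000248517; B: 0.4; C: 1.53158e-05; D: 0.000150733.
By total probability, P(X = 0) = 0.125·0.000248517 + 0.375·0.4 + 0.25·1.53158e-05 + 0.25·0.000150733 = 0.150073.

0.150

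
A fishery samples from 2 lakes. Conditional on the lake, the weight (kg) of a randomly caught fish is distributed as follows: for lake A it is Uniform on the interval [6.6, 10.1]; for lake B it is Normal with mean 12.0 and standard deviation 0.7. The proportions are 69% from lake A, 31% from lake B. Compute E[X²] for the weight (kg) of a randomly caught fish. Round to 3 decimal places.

93.605

For each component E[X²] = Var + (mean)², giving A: 70.7433; B: 144.49.
Overall E[X²] = 0.69·70.7433 + 0.31·144.49 = 93.6048.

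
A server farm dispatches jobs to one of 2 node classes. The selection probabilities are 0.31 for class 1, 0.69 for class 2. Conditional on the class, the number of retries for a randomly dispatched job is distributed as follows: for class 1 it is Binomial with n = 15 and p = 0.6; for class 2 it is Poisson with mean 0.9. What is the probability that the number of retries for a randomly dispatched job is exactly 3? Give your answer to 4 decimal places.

Conditional on each class, P(X = 3): 1: 0.00164886; 2: 0.0493982.
By total probability, P(X = 3) = 0.31·0.00164886 + 0.69·0.0493982 = 0.0345959.

0.0346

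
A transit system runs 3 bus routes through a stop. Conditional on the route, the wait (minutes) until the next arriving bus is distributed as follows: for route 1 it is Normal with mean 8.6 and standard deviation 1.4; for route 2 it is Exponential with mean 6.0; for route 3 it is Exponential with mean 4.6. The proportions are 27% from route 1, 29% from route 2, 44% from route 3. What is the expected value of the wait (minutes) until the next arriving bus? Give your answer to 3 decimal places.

6.086

Component means — 1: 8.6; 2: 6; 3: 4.6.
E[X] = 0.27·8.6 + 0.29·6 + 0.44·4.6 = 6.086.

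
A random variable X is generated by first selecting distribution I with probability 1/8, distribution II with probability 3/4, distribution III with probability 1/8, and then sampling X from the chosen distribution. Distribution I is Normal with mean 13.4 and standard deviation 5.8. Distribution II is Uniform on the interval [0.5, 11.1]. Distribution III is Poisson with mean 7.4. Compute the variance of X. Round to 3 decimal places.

Per component, I: μ=13.4, E[X²]=213.2; II: μ=5.8, E[X²]=43.0033; III: μ=7.4, E[X²]=62.16.
E[X] = 0.125·13.4 + 0.75·5.8 + 0.125·7.4 = 6.95.
E[X²] = 0.125·213.2 + 0.75·43.0033 + 0.125·62.16 = 66.6725.
Var(X) = E[X²] − (E[X])² = 66.6725 − 48.3025 = 18.37.

18.370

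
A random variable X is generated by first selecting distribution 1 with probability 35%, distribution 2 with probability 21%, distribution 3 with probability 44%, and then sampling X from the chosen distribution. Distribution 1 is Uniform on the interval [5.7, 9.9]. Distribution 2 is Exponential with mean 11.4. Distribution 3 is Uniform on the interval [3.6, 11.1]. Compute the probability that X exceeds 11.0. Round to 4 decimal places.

0.0859

Conditional on each component, P(X > 11.0): 1: 0; 2: 0.381017; 3: 0.0133333.
By total probability, P(X > 11.0) = 0.35·0 + 0.21·0.381017 + 0.44·0.0133333 = 0.0858802.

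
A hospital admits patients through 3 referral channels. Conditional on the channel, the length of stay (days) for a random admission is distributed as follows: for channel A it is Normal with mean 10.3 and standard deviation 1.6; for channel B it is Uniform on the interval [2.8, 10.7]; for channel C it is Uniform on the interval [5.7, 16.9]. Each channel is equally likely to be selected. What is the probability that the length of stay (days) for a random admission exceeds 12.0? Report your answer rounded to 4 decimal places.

Conditional on each channel, P(X > 12.0): A: 0.144004; B: 0; C: 0.4375.
By total probability, P(X > 12.0) = 0.333333·0.144004 + 0.333333·0 + 0.333333·0.4375 = 0.193835.

0.1938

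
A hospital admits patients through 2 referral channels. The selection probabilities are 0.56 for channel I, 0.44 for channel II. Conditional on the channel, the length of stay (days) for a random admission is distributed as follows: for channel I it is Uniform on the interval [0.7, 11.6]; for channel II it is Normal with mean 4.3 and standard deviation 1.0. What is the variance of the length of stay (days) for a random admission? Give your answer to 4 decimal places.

Per component, I: μ=6.15, E[X²]=47.7233; II: μ=4.3, E[X²]=19.49.
E[X] = 0.56·6.15 + 0.44·4.3 = 5.336.
E[X²] = 0.56·47.7233 + 0.44·19.49 = 35.3007.
Var(X) = E[X²] − (E[X])² = 35.3007 − 28.4729 = 6.82777.

6.8278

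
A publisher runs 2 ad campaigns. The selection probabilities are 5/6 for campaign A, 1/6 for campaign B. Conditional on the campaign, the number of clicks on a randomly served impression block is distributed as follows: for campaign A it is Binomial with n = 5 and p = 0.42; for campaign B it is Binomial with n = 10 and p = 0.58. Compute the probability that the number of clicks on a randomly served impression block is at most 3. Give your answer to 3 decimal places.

0.759

Conditional on each campaign, P(X ≤ 3): A: 0.896692; B: 0.0711643.
By total probability, P(X ≤ 3) = 0.833333·0.896692 + 0.166667·0.0711643 = 0.759104.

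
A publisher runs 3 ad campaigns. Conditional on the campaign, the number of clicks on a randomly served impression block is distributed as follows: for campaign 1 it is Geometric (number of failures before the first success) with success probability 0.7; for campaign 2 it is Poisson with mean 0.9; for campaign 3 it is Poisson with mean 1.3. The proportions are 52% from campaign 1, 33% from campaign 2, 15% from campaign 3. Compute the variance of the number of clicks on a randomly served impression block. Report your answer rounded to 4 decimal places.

0.9157

Per component, 1: μ=0.428571, E[X²]=0.795918; 2: μ=0.9, E[X²]=1.71; 3: μ=1.3, E[X²]=2.99.
E[X] = 0.52·0.428571 + 0.33·0.9 + 0.15·1.3 = 0.714857.
E[X²] = 0.52·0.795918 + 0.33·1.71 + 0.15·2.99 = 1.42668.
Var(X) = E[X²] − (E[X])² = 1.42668 − 0.511021 = 0.915657.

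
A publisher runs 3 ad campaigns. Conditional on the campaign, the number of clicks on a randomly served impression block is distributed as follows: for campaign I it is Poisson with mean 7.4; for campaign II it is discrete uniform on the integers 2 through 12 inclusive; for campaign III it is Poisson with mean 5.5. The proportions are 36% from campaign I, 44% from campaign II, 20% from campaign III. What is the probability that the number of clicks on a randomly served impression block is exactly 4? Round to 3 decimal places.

0.099

Conditional on each campaign, P(X = 4): I: 0.0763724; II: 0.0909091; III: 0.155819.
By total probability, P(X = 4) = 0.36·0.0763724 + 0.44·0.0909091 + 0.2·0.155819 = 0.0986578.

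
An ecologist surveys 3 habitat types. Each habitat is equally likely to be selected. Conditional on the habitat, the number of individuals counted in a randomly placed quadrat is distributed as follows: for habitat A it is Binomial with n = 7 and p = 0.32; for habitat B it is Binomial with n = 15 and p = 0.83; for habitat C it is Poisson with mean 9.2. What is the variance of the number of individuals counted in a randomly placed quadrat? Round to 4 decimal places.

22.4186

Per component, A: μ=2.24, E[X²]=6.5408; B: μ=12.45, E[X²]=157.119; C: μ=9.2, E[X²]=93.84.
E[X] = 0.333333·2.24 + 0.333333·12.45 + 0.333333·9.2 = 7.96333.
E[X²] = 0.333333·6.5408 + 0.333333·157.119 + 0.333333·93.84 = 85.8333.
Var(X) = E[X²] − (E[X])² = 85.8333 − 63.4147 = 22.4186.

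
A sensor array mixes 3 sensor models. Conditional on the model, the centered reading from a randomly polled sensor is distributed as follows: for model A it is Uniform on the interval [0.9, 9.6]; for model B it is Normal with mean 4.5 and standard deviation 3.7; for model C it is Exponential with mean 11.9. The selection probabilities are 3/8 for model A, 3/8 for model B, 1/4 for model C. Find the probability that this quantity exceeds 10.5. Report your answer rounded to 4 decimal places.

Conditional on each model, P(X > 10.5): A: 0; B: 0.0524422; C: 0.413808.
By total probability, P(X > 10.5) = 0.375·0 + 0.375·0.0524422 + 0.25·0.413808 = 0.123118.

0.1231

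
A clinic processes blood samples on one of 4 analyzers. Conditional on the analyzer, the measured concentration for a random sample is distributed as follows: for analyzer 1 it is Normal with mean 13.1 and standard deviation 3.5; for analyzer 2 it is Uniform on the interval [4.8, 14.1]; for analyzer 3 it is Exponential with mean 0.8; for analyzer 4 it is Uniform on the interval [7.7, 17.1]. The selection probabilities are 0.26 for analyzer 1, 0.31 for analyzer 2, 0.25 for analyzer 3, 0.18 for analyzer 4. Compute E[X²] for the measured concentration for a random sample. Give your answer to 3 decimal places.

For each component E[X²] = Var + (mean)², giving 1: 183.86; 2: 96.51; 3: 1.28; 4: 161.123.
Overall E[X²] = 0.26·183.86 + 0.31·96.51 + 0.25·1.28 + 0.18·161.123 = 107.044.

107.044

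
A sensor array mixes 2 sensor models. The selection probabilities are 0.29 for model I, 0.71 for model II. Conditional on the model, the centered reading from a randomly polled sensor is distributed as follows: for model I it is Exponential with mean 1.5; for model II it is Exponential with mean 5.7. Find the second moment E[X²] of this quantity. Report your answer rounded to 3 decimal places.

47.441

For each component E[X²] = Var + (mean)², giving I: 4.5; II: 64.98.
Overall E[X²] = 0.29·4.5 + 0.71·64.98 = 47.4408.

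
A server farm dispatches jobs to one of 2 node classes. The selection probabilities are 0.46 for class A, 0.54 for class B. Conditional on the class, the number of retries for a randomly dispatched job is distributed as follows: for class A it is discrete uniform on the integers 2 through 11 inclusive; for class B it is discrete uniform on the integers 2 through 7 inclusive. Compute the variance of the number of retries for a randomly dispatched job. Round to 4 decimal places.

6.3636

Per component, A: μ=6.5, E[X²]=50.5; B: μ=4.5, E[X²]=23.1667.
E[X] = 0.46·6.5 + 0.54·4.5 = 5.42.
E[X²] = 0.46·50.5 + 0.54·23.1667 = 35.74.
Var(X) = E[X²] − (E[X])² = 35.74 − 29.3764 = 6.3636.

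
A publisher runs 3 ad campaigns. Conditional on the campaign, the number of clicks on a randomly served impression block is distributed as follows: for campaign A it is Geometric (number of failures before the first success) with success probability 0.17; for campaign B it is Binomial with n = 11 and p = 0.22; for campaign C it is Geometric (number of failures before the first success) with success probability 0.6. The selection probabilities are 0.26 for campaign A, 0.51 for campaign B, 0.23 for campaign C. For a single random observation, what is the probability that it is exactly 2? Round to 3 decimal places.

Conditional on each campaign, P(X = 2): A: 0.117113; B: 0.284485; C: 0.096.
By total probability, P(X = 2) = 0.26·0.117113 + 0.51·0.284485 + 0.23·0.096 = 0.197617.

0.198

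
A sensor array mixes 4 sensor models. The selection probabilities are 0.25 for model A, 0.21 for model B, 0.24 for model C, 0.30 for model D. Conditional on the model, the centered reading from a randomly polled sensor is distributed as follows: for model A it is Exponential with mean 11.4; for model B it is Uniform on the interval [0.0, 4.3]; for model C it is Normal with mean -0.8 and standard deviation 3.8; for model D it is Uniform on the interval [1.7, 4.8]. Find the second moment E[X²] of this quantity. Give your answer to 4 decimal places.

For each component E[X²] = Var + (mean)², giving A: 259.92; B: 6.16333; C: 15.08; D: 11.3633.
Overall E[X²] = 0.25·259.92 + 0.21·6.16333 + 0.24·15.08 + 0.3·11.3633 = 73.3025.

73.3025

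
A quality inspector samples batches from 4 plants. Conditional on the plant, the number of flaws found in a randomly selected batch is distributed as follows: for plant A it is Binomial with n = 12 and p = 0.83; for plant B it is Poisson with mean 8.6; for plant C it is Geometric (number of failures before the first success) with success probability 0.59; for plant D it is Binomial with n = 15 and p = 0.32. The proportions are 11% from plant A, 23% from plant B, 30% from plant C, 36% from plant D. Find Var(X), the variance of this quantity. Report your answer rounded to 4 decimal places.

Per component, A: μ=9.96, E[X²]=100.895; B: μ=8.6, E[X²]=82.56; C: μ=0.694915, E[X²]=1.66073; D: μ=4.8, E[X²]=26.304.
E[X] = 0.11·9.96 + 0.23·8.6 + 0.3·0.694915 + 0.36·4.8 = 5.01007.
E[X²] = 0.11·100.895 + 0.23·82.56 + 0.3·1.66073 + 0.36·26.304 = 40.0549.
Var(X) = E[X²] − (E[X])² = 40.0549 − 25.1008 = 14.954.

14.9540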